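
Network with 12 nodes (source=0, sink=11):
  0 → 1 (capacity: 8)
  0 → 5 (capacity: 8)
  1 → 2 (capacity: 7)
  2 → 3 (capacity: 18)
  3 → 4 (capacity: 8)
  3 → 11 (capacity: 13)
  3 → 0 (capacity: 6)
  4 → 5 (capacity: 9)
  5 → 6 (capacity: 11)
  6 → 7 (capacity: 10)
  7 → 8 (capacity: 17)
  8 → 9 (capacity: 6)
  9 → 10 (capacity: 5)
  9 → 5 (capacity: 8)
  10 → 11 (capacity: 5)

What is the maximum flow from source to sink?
Maximum flow = 12

Max flow: 12

Flow assignment:
  0 → 1: 7/8
  0 → 5: 5/8
  1 → 2: 7/7
  2 → 3: 7/18
  3 → 11: 7/13
  5 → 6: 6/11
  6 → 7: 6/10
  7 → 8: 6/17
  8 → 9: 6/6
  9 → 10: 5/5
  9 → 5: 1/8
  10 → 11: 5/5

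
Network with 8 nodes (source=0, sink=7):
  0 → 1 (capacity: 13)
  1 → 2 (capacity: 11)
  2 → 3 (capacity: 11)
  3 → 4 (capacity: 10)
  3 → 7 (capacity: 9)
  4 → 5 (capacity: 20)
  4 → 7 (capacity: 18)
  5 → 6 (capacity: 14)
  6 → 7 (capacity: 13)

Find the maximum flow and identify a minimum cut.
Max flow = 11, Min cut edges: (2,3)

Maximum flow: 11
Minimum cut: (2,3)
Partition: S = [0, 1, 2], T = [3, 4, 5, 6, 7]

Max-flow min-cut theorem verified: both equal 11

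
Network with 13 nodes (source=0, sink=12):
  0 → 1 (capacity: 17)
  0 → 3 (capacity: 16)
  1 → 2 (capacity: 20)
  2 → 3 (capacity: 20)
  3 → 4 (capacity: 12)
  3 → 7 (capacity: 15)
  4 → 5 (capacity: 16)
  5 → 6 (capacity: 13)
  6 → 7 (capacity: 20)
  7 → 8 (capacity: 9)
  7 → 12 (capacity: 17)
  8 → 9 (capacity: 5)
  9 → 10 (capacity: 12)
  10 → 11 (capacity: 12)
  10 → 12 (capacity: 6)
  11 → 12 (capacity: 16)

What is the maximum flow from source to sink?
Maximum flow = 22

Max flow: 22

Flow assignment:
  0 → 1: 17/17
  0 → 3: 5/16
  1 → 2: 17/20
  2 → 3: 17/20
  3 → 4: 11/12
  3 → 7: 11/15
  4 → 5: 11/16
  5 → 6: 11/13
  6 → 7: 11/20
  7 → 8: 5/9
  7 → 12: 17/17
  8 → 9: 5/5
  9 → 10: 5/12
  10 → 12: 5/6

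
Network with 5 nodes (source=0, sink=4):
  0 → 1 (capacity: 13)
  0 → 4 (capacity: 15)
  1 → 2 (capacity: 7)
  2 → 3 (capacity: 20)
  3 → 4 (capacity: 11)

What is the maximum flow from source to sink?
Maximum flow = 22

Max flow: 22

Flow assignment:
  0 → 1: 7/13
  0 → 4: 15/15
  1 → 2: 7/7
  2 → 3: 7/20
  3 → 4: 7/11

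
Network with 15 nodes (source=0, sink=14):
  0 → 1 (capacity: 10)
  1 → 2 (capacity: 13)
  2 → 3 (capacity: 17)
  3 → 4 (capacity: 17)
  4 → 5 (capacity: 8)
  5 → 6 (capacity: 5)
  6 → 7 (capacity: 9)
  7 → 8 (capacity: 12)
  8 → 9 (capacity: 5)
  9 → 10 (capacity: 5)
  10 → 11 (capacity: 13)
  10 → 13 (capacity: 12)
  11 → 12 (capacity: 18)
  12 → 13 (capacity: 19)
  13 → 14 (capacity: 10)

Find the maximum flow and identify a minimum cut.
Max flow = 5, Min cut edges: (9,10)

Maximum flow: 5
Minimum cut: (9,10)
Partition: S = [0, 1, 2, 3, 4, 5, 6, 7, 8, 9], T = [10, 11, 12, 13, 14]

Max-flow min-cut theorem verified: both equal 5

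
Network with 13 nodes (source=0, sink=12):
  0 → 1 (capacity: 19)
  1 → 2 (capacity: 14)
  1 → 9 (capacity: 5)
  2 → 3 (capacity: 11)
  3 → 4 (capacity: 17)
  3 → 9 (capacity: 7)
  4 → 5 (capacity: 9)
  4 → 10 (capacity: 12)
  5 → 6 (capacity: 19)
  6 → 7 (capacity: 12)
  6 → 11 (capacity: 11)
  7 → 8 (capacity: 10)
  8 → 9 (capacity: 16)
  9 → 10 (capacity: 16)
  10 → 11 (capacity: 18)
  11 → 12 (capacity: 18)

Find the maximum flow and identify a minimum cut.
Max flow = 16, Min cut edges: (1,9), (2,3)

Maximum flow: 16
Minimum cut: (1,9), (2,3)
Partition: S = [0, 1, 2], T = [3, 4, 5, 6, 7, 8, 9, 10, 11, 12]

Max-flow min-cut theorem verified: both equal 16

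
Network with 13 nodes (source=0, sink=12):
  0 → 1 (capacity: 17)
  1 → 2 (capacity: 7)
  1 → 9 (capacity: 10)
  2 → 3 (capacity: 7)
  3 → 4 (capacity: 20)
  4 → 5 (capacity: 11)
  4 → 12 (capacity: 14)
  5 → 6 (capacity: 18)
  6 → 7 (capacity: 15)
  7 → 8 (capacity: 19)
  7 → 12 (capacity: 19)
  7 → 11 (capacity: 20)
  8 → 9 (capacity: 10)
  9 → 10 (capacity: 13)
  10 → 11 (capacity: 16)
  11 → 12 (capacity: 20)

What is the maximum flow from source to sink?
Maximum flow = 17

Max flow: 17

Flow assignment:
  0 → 1: 17/17
  1 → 2: 7/7
  1 → 9: 10/10
  2 → 3: 7/7
  3 → 4: 7/20
  4 → 12: 7/14
  9 → 10: 10/13
  10 → 11: 10/16
  11 → 12: 10/20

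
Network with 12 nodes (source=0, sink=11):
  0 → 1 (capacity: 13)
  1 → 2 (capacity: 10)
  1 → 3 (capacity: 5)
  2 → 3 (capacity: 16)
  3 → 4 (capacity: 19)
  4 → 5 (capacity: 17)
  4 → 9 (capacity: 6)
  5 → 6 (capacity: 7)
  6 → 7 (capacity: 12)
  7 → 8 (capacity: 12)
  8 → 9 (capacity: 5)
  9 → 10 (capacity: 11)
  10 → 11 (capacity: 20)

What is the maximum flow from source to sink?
Maximum flow = 11

Max flow: 11

Flow assignment:
  0 → 1: 11/13
  1 → 2: 8/10
  1 → 3: 3/5
  2 → 3: 8/16
  3 → 4: 11/19
  4 → 5: 5/17
  4 → 9: 6/6
  5 → 6: 5/7
  6 → 7: 5/12
  7 → 8: 5/12
  8 → 9: 5/5
  9 → 10: 11/11
  10 → 11: 11/20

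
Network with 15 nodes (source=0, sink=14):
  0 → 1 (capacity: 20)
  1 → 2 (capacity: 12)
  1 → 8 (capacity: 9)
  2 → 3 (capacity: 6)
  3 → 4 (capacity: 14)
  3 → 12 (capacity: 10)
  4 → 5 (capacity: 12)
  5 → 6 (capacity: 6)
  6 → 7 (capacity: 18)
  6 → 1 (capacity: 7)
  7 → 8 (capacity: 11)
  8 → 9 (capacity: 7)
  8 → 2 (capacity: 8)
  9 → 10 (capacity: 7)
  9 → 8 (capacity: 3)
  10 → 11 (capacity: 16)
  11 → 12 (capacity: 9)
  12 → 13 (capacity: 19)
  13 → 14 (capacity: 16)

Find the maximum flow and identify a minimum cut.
Max flow = 13, Min cut edges: (2,3), (9,10)

Maximum flow: 13
Minimum cut: (2,3), (9,10)
Partition: S = [0, 1, 2, 4, 5, 6, 7, 8, 9], T = [3, 10, 11, 12, 13, 14]

Max-flow min-cut theorem verified: both equal 13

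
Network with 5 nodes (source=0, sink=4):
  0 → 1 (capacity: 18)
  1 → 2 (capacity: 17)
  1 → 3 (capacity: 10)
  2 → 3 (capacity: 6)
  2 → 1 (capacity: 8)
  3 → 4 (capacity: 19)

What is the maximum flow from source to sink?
Maximum flow = 16

Max flow: 16

Flow assignment:
  0 → 1: 16/18
  1 → 2: 6/17
  1 → 3: 10/10
  2 → 3: 6/6
  3 → 4: 16/19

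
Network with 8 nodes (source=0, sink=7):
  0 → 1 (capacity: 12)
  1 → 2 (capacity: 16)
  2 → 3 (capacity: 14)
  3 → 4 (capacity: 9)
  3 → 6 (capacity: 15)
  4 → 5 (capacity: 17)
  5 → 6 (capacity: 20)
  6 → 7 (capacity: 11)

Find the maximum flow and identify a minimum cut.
Max flow = 11, Min cut edges: (6,7)

Maximum flow: 11
Minimum cut: (6,7)
Partition: S = [0, 1, 2, 3, 4, 5, 6], T = [7]

Max-flow min-cut theorem verified: both equal 11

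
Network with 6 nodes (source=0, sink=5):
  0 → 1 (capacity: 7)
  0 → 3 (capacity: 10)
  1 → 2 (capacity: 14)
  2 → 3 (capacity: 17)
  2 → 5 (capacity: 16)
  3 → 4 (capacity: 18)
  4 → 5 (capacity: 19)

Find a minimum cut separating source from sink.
Min cut value = 17, edges: (0,1), (0,3)

Min cut value: 17
Partition: S = [0], T = [1, 2, 3, 4, 5]
Cut edges: (0,1), (0,3)

By max-flow min-cut theorem, max flow = min cut = 17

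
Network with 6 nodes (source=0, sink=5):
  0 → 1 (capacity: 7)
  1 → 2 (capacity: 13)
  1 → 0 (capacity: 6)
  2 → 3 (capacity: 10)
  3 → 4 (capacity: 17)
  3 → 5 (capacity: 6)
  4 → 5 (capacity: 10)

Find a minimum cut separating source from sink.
Min cut value = 7, edges: (0,1)

Min cut value: 7
Partition: S = [0], T = [1, 2, 3, 4, 5]
Cut edges: (0,1)

By max-flow min-cut theorem, max flow = min cut = 7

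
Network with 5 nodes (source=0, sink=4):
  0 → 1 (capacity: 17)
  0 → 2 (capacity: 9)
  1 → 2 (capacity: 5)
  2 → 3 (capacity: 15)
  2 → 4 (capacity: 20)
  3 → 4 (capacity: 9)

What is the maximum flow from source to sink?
Maximum flow = 14

Max flow: 14

Flow assignment:
  0 → 1: 5/17
  0 → 2: 9/9
  1 → 2: 5/5
  2 → 4: 14/20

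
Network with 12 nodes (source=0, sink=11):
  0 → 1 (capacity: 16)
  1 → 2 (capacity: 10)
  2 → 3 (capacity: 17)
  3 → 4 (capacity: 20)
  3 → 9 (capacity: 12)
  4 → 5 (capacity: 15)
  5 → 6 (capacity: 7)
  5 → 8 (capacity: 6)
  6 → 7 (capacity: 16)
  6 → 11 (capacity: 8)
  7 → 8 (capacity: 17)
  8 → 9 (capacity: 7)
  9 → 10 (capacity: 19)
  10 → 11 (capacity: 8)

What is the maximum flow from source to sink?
Maximum flow = 10

Max flow: 10

Flow assignment:
  0 → 1: 10/16
  1 → 2: 10/10
  2 → 3: 10/17
  3 → 4: 2/20
  3 → 9: 8/12
  4 → 5: 2/15
  5 → 6: 2/7
  6 → 11: 2/8
  9 → 10: 8/19
  10 → 11: 8/8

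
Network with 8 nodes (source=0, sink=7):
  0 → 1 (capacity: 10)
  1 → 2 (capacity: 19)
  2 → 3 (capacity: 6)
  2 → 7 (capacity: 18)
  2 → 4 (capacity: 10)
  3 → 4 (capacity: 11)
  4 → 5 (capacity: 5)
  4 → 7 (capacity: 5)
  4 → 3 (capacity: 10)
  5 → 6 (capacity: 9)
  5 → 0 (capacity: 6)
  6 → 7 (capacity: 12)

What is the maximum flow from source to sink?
Maximum flow = 10

Max flow: 10

Flow assignment:
  0 → 1: 10/10
  1 → 2: 10/19
  2 → 7: 10/18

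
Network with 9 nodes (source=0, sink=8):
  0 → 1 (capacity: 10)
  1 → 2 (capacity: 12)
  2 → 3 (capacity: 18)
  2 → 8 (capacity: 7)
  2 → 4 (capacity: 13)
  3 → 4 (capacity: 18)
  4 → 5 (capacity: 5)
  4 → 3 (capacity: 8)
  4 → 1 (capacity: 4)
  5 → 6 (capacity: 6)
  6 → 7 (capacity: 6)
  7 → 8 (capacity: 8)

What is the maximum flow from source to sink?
Maximum flow = 10

Max flow: 10

Flow assignment:
  0 → 1: 10/10
  1 → 2: 10/12
  2 → 8: 7/7
  2 → 4: 3/13
  4 → 5: 3/5
  5 → 6: 3/6
  6 → 7: 3/6
  7 → 8: 3/8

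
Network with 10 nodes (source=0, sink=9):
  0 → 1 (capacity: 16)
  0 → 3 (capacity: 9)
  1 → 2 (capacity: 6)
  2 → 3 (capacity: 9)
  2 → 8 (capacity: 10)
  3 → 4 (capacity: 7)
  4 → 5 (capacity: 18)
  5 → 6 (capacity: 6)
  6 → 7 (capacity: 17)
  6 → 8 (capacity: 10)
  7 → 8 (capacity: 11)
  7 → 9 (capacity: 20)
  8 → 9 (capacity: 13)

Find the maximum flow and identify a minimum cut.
Max flow = 12, Min cut edges: (1,2), (5,6)

Maximum flow: 12
Minimum cut: (1,2), (5,6)
Partition: S = [0, 1, 3, 4, 5], T = [2, 6, 7, 8, 9]

Max-flow min-cut theorem verified: both equal 12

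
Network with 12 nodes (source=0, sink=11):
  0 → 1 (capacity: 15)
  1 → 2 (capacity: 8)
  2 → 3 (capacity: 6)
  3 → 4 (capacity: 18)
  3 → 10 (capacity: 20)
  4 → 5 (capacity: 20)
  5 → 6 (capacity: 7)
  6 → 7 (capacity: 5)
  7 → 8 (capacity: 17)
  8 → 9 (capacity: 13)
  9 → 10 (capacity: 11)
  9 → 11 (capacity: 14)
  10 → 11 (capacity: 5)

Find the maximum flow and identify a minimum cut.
Max flow = 6, Min cut edges: (2,3)

Maximum flow: 6
Minimum cut: (2,3)
Partition: S = [0, 1, 2], T = [3, 4, 5, 6, 7, 8, 9, 10, 11]

Max-flow min-cut theorem verified: both equal 6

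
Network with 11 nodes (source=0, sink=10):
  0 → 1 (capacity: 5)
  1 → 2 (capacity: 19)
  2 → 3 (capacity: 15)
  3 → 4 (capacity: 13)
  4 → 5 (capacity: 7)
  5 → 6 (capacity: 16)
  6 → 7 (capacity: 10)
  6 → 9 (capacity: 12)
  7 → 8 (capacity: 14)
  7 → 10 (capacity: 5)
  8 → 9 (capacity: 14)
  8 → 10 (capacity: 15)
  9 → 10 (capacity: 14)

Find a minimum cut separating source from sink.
Min cut value = 5, edges: (0,1)

Min cut value: 5
Partition: S = [0], T = [1, 2, 3, 4, 5, 6, 7, 8, 9, 10]
Cut edges: (0,1)

By max-flow min-cut theorem, max flow = min cut = 5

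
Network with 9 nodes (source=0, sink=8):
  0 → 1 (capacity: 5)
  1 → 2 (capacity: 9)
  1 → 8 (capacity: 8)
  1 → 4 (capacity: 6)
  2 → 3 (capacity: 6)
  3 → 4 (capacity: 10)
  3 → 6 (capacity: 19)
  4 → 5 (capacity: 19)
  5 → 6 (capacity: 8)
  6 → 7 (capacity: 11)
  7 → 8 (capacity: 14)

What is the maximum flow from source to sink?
Maximum flow = 5

Max flow: 5

Flow assignment:
  0 → 1: 5/5
  1 → 8: 5/8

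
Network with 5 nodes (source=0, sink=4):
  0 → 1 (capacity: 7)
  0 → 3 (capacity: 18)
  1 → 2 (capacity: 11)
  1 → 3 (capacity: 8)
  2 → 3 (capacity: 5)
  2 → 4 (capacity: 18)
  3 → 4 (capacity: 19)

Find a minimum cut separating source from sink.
Min cut value = 25, edges: (0,1), (0,3)

Min cut value: 25
Partition: S = [0], T = [1, 2, 3, 4]
Cut edges: (0,1), (0,3)

By max-flow min-cut theorem, max flow = min cut = 25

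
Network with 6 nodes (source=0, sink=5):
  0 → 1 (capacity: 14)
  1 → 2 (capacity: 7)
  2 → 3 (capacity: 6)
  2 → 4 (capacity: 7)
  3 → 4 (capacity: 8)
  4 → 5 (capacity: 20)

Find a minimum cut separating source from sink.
Min cut value = 7, edges: (1,2)

Min cut value: 7
Partition: S = [0, 1], T = [2, 3, 4, 5]
Cut edges: (1,2)

By max-flow min-cut theorem, max flow = min cut = 7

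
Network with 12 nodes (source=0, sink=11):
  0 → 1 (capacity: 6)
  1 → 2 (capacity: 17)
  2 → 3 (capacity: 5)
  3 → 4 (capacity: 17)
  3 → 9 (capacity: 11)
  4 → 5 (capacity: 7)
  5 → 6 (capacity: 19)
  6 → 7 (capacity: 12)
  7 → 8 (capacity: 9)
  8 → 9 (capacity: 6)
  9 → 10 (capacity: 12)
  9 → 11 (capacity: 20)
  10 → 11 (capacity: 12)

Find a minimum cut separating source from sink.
Min cut value = 5, edges: (2,3)

Min cut value: 5
Partition: S = [0, 1, 2], T = [3, 4, 5, 6, 7, 8, 9, 10, 11]
Cut edges: (2,3)

By max-flow min-cut theorem, max flow = min cut = 5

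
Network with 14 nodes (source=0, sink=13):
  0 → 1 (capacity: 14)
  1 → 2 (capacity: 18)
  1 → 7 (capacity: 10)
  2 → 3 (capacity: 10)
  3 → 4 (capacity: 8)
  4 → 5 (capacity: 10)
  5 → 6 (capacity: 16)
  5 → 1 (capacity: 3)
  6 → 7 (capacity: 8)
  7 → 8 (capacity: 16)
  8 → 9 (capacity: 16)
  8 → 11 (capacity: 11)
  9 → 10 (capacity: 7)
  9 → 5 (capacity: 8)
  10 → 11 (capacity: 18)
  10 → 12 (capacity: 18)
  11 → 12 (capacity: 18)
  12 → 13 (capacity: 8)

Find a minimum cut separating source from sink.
Min cut value = 8, edges: (12,13)

Min cut value: 8
Partition: S = [0, 1, 2, 3, 4, 5, 6, 7, 8, 9, 10, 11, 12], T = [13]
Cut edges: (12,13)

By max-flow min-cut theorem, max flow = min cut = 8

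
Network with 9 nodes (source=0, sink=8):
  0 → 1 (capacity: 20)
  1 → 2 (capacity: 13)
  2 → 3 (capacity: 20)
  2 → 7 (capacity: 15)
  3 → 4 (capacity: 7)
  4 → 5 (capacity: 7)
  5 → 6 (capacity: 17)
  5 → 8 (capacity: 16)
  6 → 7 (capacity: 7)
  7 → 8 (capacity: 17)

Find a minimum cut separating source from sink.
Min cut value = 13, edges: (1,2)

Min cut value: 13
Partition: S = [0, 1], T = [2, 3, 4, 5, 6, 7, 8]
Cut edges: (1,2)

By max-flow min-cut theorem, max flow = min cut = 13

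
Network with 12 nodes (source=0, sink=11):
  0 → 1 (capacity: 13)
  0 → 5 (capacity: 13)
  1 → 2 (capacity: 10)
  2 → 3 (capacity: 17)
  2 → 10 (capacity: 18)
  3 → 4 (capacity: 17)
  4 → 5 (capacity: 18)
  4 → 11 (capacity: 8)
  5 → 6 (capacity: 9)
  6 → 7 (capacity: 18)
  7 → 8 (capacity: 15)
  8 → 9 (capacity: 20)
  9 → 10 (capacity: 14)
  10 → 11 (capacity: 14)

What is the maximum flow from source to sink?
Maximum flow = 19

Max flow: 19

Flow assignment:
  0 → 1: 10/13
  0 → 5: 9/13
  1 → 2: 10/10
  2 → 3: 5/17
  2 → 10: 5/18
  3 → 4: 5/17
  4 → 11: 5/8
  5 → 6: 9/9
  6 → 7: 9/18
  7 → 8: 9/15
  8 → 9: 9/20
  9 → 10: 9/14
  10 → 11: 14/14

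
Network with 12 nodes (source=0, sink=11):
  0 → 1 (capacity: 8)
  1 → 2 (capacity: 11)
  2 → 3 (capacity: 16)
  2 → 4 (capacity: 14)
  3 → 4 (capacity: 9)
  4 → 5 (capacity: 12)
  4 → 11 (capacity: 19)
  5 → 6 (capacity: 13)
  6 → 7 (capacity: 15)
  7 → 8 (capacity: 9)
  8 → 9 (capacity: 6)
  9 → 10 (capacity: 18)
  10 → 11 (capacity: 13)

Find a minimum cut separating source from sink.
Min cut value = 8, edges: (0,1)

Min cut value: 8
Partition: S = [0], T = [1, 2, 3, 4, 5, 6, 7, 8, 9, 10, 11]
Cut edges: (0,1)

By max-flow min-cut theorem, max flow = min cut = 8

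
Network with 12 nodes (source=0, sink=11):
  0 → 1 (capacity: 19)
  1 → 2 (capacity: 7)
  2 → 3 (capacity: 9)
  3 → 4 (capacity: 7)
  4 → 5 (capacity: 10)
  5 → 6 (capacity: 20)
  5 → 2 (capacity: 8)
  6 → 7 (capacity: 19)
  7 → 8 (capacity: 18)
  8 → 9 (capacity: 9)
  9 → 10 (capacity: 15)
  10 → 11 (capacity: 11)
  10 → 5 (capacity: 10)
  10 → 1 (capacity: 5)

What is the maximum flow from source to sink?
Maximum flow = 7

Max flow: 7

Flow assignment:
  0 → 1: 7/19
  1 → 2: 7/7
  2 → 3: 7/9
  3 → 4: 7/7
  4 → 5: 7/10
  5 → 6: 7/20
  6 → 7: 7/19
  7 → 8: 7/18
  8 → 9: 7/9
  9 → 10: 7/15
  10 → 11: 7/11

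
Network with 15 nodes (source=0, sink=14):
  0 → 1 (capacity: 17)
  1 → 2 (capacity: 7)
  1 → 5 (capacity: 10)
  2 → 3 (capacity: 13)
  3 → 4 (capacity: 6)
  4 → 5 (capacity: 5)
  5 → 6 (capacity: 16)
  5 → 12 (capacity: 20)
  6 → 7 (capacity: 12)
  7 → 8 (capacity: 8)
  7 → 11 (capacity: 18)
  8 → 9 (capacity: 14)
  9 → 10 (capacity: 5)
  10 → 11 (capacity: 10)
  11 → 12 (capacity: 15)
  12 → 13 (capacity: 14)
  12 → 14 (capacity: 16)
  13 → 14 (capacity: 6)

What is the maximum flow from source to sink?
Maximum flow = 15

Max flow: 15

Flow assignment:
  0 → 1: 15/17
  1 → 2: 5/7
  1 → 5: 10/10
  2 → 3: 5/13
  3 → 4: 5/6
  4 → 5: 5/5
  5 → 12: 15/20
  12 → 14: 15/16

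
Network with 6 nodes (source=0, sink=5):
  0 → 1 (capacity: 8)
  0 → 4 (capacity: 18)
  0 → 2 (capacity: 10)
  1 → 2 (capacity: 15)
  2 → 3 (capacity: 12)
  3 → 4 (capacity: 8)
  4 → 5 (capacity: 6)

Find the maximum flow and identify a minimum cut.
Max flow = 6, Min cut edges: (4,5)

Maximum flow: 6
Minimum cut: (4,5)
Partition: S = [0, 1, 2, 3, 4], T = [5]

Max-flow min-cut theorem verified: both equal 6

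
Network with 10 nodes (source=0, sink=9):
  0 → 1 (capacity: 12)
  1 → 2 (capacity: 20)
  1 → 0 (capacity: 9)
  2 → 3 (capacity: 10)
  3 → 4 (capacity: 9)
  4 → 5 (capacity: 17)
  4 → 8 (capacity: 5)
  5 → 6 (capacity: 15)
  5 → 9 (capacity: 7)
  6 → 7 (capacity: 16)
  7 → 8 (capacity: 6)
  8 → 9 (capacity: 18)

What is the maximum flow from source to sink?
Maximum flow = 9

Max flow: 9

Flow assignment:
  0 → 1: 9/12
  1 → 2: 9/20
  2 → 3: 9/10
  3 → 4: 9/9
  4 → 5: 7/17
  4 → 8: 2/5
  5 → 9: 7/7
  8 → 9: 2/18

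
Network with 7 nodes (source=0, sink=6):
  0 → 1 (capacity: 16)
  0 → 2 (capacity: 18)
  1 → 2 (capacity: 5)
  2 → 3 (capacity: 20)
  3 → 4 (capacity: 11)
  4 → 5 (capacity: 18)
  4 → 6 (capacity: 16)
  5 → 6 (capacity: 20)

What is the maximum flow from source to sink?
Maximum flow = 11

Max flow: 11

Flow assignment:
  0 → 1: 5/16
  0 → 2: 6/18
  1 → 2: 5/5
  2 → 3: 11/20
  3 → 4: 11/11
  4 → 6: 11/16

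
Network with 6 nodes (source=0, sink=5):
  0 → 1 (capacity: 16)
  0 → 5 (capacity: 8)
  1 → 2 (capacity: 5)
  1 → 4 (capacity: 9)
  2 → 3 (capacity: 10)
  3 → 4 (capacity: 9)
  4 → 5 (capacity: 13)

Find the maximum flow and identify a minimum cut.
Max flow = 21, Min cut edges: (0,5), (4,5)

Maximum flow: 21
Minimum cut: (0,5), (4,5)
Partition: S = [0, 1, 2, 3, 4], T = [5]

Max-flow min-cut theorem verified: both equal 21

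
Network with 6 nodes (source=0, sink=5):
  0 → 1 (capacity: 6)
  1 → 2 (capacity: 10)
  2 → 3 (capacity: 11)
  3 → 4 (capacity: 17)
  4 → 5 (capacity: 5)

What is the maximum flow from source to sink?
Maximum flow = 5

Max flow: 5

Flow assignment:
  0 → 1: 5/6
  1 → 2: 5/10
  2 → 3: 5/11
  3 → 4: 5/17
  4 → 5: 5/5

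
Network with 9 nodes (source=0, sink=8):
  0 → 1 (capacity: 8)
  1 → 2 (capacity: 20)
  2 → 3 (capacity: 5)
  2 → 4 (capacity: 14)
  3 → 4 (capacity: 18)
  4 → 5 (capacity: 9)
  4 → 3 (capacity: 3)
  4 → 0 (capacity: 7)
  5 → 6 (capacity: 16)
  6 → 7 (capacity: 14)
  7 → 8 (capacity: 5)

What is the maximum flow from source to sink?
Maximum flow = 5

Max flow: 5

Flow assignment:
  0 → 1: 8/8
  1 → 2: 8/20
  2 → 4: 8/14
  4 → 5: 5/9
  4 → 0: 3/7
  5 → 6: 5/16
  6 → 7: 5/14
  7 → 8: 5/5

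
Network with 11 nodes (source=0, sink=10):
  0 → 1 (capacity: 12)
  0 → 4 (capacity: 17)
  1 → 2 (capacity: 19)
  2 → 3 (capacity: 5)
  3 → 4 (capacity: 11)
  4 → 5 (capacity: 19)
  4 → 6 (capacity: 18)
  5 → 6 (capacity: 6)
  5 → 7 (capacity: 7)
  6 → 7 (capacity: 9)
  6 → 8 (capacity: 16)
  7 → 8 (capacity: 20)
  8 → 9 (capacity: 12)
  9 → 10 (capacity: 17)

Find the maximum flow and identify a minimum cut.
Max flow = 12, Min cut edges: (8,9)

Maximum flow: 12
Minimum cut: (8,9)
Partition: S = [0, 1, 2, 3, 4, 5, 6, 7, 8], T = [9, 10]

Max-flow min-cut theorem verified: both equal 12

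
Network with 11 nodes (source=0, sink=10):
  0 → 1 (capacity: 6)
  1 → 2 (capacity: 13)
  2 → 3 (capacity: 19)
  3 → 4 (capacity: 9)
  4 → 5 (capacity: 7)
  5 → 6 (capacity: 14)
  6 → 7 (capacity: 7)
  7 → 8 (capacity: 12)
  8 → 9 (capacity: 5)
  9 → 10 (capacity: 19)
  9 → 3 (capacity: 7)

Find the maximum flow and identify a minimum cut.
Max flow = 5, Min cut edges: (8,9)

Maximum flow: 5
Minimum cut: (8,9)
Partition: S = [0, 1, 2, 3, 4, 5, 6, 7, 8], T = [9, 10]

Max-flow min-cut theorem verified: both equal 5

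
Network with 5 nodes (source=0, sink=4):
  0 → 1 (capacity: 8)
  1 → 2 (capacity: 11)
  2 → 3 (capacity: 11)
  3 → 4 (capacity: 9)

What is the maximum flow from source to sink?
Maximum flow = 8

Max flow: 8

Flow assignment:
  0 → 1: 8/8
  1 → 2: 8/11
  2 → 3: 8/11
  3 → 4: 8/9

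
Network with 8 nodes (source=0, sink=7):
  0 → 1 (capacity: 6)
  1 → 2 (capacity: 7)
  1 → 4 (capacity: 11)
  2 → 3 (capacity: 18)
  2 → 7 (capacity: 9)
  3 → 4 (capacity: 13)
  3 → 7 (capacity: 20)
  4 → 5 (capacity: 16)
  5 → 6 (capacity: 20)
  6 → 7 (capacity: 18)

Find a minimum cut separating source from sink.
Min cut value = 6, edges: (0,1)

Min cut value: 6
Partition: S = [0], T = [1, 2, 3, 4, 5, 6, 7]
Cut edges: (0,1)

By max-flow min-cut theorem, max flow = min cut = 6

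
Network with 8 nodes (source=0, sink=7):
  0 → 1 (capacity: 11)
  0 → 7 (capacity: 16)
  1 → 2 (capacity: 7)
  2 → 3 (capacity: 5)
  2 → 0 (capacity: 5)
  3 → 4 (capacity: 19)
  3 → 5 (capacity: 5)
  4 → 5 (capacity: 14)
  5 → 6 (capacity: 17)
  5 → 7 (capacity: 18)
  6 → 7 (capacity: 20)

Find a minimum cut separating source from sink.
Min cut value = 21, edges: (0,7), (2,3)

Min cut value: 21
Partition: S = [0, 1, 2], T = [3, 4, 5, 6, 7]
Cut edges: (0,7), (2,3)

By max-flow min-cut theorem, max flow = min cut = 21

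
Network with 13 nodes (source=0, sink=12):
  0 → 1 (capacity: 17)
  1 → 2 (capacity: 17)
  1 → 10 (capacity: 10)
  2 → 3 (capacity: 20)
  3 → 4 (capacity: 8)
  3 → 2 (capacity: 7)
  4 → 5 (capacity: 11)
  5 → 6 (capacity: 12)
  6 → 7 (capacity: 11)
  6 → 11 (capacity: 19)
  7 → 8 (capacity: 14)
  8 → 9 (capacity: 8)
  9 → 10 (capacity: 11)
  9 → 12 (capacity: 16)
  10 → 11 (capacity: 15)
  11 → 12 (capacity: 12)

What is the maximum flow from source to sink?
Maximum flow = 17

Max flow: 17

Flow assignment:
  0 → 1: 17/17
  1 → 2: 7/17
  1 → 10: 10/10
  2 → 3: 7/20
  3 → 4: 7/8
  4 → 5: 7/11
  5 → 6: 7/12
  6 → 7: 5/11
  6 → 11: 2/19
  7 → 8: 5/14
  8 → 9: 5/8
  9 → 12: 5/16
  10 → 11: 10/15
  11 → 12: 12/12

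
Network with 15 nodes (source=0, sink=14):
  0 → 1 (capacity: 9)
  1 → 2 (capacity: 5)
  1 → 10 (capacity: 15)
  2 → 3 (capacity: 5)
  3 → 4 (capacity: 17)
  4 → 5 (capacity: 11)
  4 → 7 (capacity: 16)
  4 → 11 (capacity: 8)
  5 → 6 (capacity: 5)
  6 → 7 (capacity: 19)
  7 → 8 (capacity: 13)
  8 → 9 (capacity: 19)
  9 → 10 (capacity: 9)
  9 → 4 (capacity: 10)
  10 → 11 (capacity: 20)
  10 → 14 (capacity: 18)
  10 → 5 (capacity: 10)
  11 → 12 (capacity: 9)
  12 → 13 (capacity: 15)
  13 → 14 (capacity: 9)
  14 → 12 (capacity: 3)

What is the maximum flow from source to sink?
Maximum flow = 9

Max flow: 9

Flow assignment:
  0 → 1: 9/9
  1 → 10: 9/15
  10 → 14: 9/18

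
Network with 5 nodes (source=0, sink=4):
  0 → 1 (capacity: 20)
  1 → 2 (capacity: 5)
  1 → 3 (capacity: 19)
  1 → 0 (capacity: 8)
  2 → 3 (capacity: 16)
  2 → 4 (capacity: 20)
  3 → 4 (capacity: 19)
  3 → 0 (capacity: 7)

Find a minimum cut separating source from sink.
Min cut value = 20, edges: (0,1)

Min cut value: 20
Partition: S = [0], T = [1, 2, 3, 4]
Cut edges: (0,1)

By max-flow min-cut theorem, max flow = min cut = 20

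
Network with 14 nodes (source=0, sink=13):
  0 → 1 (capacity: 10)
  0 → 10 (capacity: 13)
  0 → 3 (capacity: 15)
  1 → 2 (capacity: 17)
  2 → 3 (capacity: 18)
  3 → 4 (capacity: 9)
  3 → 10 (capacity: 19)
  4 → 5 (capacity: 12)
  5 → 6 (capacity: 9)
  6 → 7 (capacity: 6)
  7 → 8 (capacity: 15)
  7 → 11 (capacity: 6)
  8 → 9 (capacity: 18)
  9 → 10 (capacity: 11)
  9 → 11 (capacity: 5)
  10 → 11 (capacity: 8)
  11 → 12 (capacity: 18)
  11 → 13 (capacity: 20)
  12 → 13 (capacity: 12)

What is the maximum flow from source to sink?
Maximum flow = 14

Max flow: 14

Flow assignment:
  0 → 10: 8/13
  0 → 3: 6/15
  3 → 4: 6/9
  4 → 5: 6/12
  5 → 6: 6/9
  6 → 7: 6/6
  7 → 11: 6/6
  10 → 11: 8/8
  11 → 13: 14/20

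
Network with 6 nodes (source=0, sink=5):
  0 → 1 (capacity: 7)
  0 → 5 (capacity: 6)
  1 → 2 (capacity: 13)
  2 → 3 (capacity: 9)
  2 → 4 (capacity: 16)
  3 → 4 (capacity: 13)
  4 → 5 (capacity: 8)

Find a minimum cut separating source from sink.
Min cut value = 13, edges: (0,1), (0,5)

Min cut value: 13
Partition: S = [0], T = [1, 2, 3, 4, 5]
Cut edges: (0,1), (0,5)

By max-flow min-cut theorem, max flow = min cut = 13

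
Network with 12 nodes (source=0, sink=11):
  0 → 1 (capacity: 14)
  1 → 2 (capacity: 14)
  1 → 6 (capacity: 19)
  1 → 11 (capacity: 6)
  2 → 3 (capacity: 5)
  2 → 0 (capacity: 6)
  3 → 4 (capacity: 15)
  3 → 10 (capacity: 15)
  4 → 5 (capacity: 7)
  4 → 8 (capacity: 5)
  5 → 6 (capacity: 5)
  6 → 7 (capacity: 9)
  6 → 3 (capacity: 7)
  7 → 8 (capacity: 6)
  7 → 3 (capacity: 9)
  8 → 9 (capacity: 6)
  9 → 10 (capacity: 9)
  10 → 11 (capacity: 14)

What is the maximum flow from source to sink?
Maximum flow = 14

Max flow: 14

Flow assignment:
  0 → 1: 14/14
  1 → 2: 5/14
  1 → 6: 3/19
  1 → 11: 6/6
  2 → 3: 5/5
  3 → 10: 8/15
  6 → 3: 3/7
  10 → 11: 8/14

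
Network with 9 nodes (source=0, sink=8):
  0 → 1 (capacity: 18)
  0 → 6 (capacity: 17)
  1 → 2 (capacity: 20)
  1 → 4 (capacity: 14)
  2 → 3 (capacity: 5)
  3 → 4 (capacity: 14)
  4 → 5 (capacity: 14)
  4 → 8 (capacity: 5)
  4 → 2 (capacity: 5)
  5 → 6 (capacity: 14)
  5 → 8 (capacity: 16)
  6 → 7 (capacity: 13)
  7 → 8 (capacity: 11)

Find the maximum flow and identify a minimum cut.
Max flow = 29, Min cut edges: (0,1), (7,8)

Maximum flow: 29
Minimum cut: (0,1), (7,8)
Partition: S = [0, 6, 7], T = [1, 2, 3, 4, 5, 8]

Max-flow min-cut theorem verified: both equal 29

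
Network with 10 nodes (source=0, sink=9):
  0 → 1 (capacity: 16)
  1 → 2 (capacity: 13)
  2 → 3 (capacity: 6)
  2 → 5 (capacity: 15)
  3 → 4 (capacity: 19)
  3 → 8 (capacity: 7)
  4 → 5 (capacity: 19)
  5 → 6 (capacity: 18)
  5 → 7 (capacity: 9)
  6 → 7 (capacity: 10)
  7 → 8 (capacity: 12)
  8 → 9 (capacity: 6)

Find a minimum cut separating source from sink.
Min cut value = 6, edges: (8,9)

Min cut value: 6
Partition: S = [0, 1, 2, 3, 4, 5, 6, 7, 8], T = [9]
Cut edges: (8,9)

By max-flow min-cut theorem, max flow = min cut = 6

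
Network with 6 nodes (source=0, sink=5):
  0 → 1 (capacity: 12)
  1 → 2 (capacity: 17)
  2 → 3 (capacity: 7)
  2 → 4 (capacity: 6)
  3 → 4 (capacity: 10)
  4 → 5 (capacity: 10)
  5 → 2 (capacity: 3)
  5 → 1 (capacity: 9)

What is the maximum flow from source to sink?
Maximum flow = 10

Max flow: 10

Flow assignment:
  0 → 1: 10/12
  1 → 2: 10/17
  2 → 3: 4/7
  2 → 4: 6/6
  3 → 4: 4/10
  4 → 5: 10/10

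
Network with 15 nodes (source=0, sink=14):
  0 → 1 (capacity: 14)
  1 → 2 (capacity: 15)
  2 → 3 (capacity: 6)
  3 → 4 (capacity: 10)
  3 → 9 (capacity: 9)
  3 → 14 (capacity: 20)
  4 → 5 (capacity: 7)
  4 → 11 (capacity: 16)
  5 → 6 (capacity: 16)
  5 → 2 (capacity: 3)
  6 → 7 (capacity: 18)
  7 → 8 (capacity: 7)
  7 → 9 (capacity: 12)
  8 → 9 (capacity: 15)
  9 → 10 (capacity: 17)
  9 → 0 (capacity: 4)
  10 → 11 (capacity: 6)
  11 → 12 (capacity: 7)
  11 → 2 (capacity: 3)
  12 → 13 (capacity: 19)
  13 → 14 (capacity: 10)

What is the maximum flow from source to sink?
Maximum flow = 6

Max flow: 6

Flow assignment:
  0 → 1: 6/14
  1 → 2: 6/15
  2 → 3: 6/6
  3 → 14: 6/20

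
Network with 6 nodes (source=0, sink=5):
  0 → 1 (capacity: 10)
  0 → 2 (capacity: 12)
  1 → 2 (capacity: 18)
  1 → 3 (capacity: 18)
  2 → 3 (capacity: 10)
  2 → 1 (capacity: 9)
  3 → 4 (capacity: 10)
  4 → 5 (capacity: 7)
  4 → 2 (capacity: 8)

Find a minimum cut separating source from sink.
Min cut value = 7, edges: (4,5)

Min cut value: 7
Partition: S = [0, 1, 2, 3, 4], T = [5]
Cut edges: (4,5)

By max-flow min-cut theorem, max flow = min cut = 7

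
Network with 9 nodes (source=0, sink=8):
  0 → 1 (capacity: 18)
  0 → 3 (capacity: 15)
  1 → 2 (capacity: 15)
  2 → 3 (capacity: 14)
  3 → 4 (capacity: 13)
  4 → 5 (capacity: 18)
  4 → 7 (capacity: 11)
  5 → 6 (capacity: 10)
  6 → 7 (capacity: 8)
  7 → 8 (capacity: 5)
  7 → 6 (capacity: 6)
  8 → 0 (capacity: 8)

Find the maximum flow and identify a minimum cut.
Max flow = 5, Min cut edges: (7,8)

Maximum flow: 5
Minimum cut: (7,8)
Partition: S = [0, 1, 2, 3, 4, 5, 6, 7], T = [8]

Max-flow min-cut theorem verified: both equal 5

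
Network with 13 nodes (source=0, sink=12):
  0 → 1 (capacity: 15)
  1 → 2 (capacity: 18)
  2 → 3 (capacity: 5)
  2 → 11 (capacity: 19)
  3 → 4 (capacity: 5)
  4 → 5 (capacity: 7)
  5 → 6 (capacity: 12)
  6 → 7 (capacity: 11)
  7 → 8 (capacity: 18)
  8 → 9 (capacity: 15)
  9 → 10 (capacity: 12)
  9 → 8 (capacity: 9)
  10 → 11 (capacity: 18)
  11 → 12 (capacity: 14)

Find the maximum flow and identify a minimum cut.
Max flow = 14, Min cut edges: (11,12)

Maximum flow: 14
Minimum cut: (11,12)
Partition: S = [0, 1, 2, 3, 4, 5, 6, 7, 8, 9, 10, 11], T = [12]

Max-flow min-cut theorem verified: both equal 14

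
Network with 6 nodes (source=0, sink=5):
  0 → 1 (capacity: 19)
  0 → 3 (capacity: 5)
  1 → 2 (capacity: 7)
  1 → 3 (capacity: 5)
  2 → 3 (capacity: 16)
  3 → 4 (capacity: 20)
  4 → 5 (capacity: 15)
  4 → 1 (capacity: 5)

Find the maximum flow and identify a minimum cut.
Max flow = 15, Min cut edges: (4,5)

Maximum flow: 15
Minimum cut: (4,5)
Partition: S = [0, 1, 2, 3, 4], T = [5]

Max-flow min-cut theorem verified: both equal 15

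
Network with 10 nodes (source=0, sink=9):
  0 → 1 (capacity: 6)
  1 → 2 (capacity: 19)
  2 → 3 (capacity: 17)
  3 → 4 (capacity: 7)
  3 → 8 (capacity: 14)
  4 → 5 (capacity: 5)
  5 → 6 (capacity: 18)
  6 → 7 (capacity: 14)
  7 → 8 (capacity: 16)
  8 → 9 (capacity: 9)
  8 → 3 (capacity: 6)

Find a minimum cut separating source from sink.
Min cut value = 6, edges: (0,1)

Min cut value: 6
Partition: S = [0], T = [1, 2, 3, 4, 5, 6, 7, 8, 9]
Cut edges: (0,1)

By max-flow min-cut theorem, max flow = min cut = 6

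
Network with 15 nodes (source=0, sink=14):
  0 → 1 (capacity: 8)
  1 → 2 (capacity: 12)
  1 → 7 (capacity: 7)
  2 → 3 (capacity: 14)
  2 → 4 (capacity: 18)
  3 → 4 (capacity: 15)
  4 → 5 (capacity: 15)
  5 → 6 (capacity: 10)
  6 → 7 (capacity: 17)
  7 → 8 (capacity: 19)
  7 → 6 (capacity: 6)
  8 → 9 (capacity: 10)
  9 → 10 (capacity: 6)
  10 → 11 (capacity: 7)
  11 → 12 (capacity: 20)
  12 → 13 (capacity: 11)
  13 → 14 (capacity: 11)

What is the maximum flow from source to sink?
Maximum flow = 6

Max flow: 6

Flow assignment:
  0 → 1: 6/8
  1 → 2: 1/12
  1 → 7: 5/7
  2 → 4: 1/18
  4 → 5: 1/15
  5 → 6: 1/10
  6 → 7: 1/17
  7 → 8: 6/19
  8 → 9: 6/10
  9 → 10: 6/6
  10 → 11: 6/7
  11 → 12: 6/20
  12 → 13: 6/11
  13 → 14: 6/11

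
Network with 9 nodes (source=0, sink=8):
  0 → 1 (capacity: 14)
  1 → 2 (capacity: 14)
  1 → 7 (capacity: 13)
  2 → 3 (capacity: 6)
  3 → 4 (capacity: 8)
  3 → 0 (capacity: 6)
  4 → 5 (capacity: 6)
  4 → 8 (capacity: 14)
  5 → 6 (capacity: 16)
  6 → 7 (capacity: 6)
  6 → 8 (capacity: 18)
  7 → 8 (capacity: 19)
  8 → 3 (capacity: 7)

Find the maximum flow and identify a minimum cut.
Max flow = 14, Min cut edges: (0,1)

Maximum flow: 14
Minimum cut: (0,1)
Partition: S = [0], T = [1, 2, 3, 4, 5, 6, 7, 8]

Max-flow min-cut theorem verified: both equal 14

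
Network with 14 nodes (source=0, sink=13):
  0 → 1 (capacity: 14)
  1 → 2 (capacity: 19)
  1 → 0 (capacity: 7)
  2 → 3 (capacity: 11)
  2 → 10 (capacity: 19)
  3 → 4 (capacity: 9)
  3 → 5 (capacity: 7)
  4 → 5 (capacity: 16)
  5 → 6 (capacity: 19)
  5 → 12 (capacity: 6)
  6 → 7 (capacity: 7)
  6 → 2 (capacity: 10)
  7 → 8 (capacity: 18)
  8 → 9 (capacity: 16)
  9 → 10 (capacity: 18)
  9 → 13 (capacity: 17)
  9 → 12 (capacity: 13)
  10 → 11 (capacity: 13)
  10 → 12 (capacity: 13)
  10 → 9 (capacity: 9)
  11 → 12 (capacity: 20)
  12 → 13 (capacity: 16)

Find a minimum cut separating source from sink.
Min cut value = 14, edges: (0,1)

Min cut value: 14
Partition: S = [0], T = [1, 2, 3, 4, 5, 6, 7, 8, 9, 10, 11, 12, 13]
Cut edges: (0,1)

By max-flow min-cut theorem, max flow = min cut = 14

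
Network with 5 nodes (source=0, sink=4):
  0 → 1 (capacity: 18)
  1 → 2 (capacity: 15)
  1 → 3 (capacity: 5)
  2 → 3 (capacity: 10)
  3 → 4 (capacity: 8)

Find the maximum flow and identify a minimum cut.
Max flow = 8, Min cut edges: (3,4)

Maximum flow: 8
Minimum cut: (3,4)
Partition: S = [0, 1, 2, 3], T = [4]

Max-flow min-cut theorem verified: both equal 8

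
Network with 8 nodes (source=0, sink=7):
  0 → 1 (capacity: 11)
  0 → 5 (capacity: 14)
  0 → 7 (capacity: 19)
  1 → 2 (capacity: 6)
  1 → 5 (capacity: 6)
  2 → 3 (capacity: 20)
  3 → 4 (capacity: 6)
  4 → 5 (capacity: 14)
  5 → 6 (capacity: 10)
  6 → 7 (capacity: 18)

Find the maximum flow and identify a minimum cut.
Max flow = 29, Min cut edges: (0,7), (5,6)

Maximum flow: 29
Minimum cut: (0,7), (5,6)
Partition: S = [0, 1, 2, 3, 4, 5], T = [6, 7]

Max-flow min-cut theorem verified: both equal 29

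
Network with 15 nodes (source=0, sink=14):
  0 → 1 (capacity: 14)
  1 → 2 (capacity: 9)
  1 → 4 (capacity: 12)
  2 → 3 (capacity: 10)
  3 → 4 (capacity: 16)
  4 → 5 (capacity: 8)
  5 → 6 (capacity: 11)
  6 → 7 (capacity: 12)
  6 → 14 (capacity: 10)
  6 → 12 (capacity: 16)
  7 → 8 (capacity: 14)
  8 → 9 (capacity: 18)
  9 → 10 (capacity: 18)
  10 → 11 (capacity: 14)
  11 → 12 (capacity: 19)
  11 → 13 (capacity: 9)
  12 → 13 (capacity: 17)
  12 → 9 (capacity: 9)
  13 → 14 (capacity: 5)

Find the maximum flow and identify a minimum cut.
Max flow = 8, Min cut edges: (4,5)

Maximum flow: 8
Minimum cut: (4,5)
Partition: S = [0, 1, 2, 3, 4], T = [5, 6, 7, 8, 9, 10, 11, 12, 13, 14]

Max-flow min-cut theorem verified: both equal 8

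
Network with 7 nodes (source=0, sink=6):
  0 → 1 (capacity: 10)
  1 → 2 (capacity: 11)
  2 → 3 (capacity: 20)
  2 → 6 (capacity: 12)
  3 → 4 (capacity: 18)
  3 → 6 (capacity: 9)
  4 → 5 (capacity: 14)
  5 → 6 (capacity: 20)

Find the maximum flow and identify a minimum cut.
Max flow = 10, Min cut edges: (0,1)

Maximum flow: 10
Minimum cut: (0,1)
Partition: S = [0], T = [1, 2, 3, 4, 5, 6]

Max-flow min-cut theorem verified: both equal 10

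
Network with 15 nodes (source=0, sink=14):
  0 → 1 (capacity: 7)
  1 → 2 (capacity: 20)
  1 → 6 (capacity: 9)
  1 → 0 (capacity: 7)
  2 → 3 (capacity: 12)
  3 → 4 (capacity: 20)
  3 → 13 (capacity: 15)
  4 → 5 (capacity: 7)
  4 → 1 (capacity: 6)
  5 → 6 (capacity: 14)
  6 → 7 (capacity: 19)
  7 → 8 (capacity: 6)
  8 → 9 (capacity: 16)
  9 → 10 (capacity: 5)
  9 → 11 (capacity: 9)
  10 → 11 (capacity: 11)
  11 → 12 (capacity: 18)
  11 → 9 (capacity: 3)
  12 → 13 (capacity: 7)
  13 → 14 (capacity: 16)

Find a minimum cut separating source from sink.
Min cut value = 7, edges: (0,1)

Min cut value: 7
Partition: S = [0], T = [1, 2, 3, 4, 5, 6, 7, 8, 9, 10, 11, 12, 13, 14]
Cut edges: (0,1)

By max-flow min-cut theorem, max flow = min cut = 7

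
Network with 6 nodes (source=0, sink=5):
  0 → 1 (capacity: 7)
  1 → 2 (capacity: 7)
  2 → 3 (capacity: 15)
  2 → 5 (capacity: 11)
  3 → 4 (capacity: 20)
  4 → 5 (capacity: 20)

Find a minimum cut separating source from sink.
Min cut value = 7, edges: (1,2)

Min cut value: 7
Partition: S = [0, 1], T = [2, 3, 4, 5]
Cut edges: (1,2)

By max-flow min-cut theorem, max flow = min cut = 7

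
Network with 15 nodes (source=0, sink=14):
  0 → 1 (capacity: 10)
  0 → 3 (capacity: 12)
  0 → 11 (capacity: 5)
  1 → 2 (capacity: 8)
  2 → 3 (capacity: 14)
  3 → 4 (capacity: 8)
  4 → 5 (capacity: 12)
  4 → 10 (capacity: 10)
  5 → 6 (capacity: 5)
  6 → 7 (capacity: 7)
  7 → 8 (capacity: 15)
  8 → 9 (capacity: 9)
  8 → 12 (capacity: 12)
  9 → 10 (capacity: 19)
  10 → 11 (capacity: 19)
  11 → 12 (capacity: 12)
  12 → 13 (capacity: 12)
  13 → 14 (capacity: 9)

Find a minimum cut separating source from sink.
Min cut value = 9, edges: (13,14)

Min cut value: 9
Partition: S = [0, 1, 2, 3, 4, 5, 6, 7, 8, 9, 10, 11, 12, 13], T = [14]
Cut edges: (13,14)

By max-flow min-cut theorem, max flow = min cut = 9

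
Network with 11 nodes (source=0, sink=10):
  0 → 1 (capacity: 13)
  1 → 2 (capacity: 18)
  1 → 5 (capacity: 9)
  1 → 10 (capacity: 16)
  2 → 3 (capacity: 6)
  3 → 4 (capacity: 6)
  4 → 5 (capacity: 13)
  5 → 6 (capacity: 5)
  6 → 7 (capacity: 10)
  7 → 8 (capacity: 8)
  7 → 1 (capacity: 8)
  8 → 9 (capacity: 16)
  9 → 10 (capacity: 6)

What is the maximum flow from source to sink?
Maximum flow = 13

Max flow: 13

Flow assignment:
  0 → 1: 13/13
  1 → 10: 13/16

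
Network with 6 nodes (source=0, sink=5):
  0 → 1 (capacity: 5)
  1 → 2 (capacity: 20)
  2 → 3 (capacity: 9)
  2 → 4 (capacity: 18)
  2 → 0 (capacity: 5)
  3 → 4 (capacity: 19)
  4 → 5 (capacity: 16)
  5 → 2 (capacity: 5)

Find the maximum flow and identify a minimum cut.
Max flow = 5, Min cut edges: (0,1)

Maximum flow: 5
Minimum cut: (0,1)
Partition: S = [0], T = [1, 2, 3, 4, 5]

Max-flow min-cut theorem verified: both equal 5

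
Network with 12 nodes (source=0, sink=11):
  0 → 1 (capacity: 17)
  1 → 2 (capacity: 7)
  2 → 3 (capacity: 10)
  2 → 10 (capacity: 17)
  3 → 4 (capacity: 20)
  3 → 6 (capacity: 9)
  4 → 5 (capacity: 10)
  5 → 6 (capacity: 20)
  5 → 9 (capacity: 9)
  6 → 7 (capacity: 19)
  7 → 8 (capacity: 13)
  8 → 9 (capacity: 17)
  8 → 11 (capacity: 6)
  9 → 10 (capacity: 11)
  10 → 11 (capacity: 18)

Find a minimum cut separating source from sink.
Min cut value = 7, edges: (1,2)

Min cut value: 7
Partition: S = [0, 1], T = [2, 3, 4, 5, 6, 7, 8, 9, 10, 11]
Cut edges: (1,2)

By max-flow min-cut theorem, max flow = min cut = 7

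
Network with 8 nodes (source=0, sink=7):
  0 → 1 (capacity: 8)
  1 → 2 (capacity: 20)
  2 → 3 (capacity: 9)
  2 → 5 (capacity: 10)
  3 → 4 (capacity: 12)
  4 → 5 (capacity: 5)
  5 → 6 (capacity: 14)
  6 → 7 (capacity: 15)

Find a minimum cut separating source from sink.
Min cut value = 8, edges: (0,1)

Min cut value: 8
Partition: S = [0], T = [1, 2, 3, 4, 5, 6, 7]
Cut edges: (0,1)

By max-flow min-cut theorem, max flow = min cut = 8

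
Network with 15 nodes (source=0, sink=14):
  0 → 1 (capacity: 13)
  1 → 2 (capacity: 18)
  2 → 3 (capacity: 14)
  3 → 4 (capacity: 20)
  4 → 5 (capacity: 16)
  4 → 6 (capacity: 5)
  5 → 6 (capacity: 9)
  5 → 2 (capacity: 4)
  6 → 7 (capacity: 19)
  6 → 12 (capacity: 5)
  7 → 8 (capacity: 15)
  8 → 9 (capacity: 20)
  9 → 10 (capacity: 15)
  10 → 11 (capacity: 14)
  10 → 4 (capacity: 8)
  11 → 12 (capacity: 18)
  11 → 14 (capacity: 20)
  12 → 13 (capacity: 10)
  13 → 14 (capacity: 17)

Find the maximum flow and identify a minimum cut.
Max flow = 13, Min cut edges: (0,1)

Maximum flow: 13
Minimum cut: (0,1)
Partition: S = [0], T = [1, 2, 3, 4, 5, 6, 7, 8, 9, 10, 11, 12, 13, 14]

Max-flow min-cut theorem verified: both equal 13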